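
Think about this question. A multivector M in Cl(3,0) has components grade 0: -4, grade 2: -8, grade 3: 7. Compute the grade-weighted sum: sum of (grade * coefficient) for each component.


Grade-weighted sum = sum of grade_k * coefficient_k
0*(-4) = 0
2*(-8) = -16
3*7 = 21
Total = 0 + (-16) + 21 = 5


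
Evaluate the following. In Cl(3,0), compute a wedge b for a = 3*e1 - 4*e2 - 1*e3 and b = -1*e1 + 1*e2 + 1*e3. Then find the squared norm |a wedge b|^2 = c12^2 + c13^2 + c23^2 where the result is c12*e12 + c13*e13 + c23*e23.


a wedge b = (a1*b2 - a2*b1)*e12 + (a1*b3 - a3*b1)*e13 + (a2*b3 - a3*b2)*e23
e12 coeff: 3*1 - (-4)*(-1) = 3 - 4 = -1
e13 coeff: 3*1 - (-1)*(-1) = 3 - 1 = 2
e23 coeff: (-4)*1 - (-1)*1 = -4 - (-1) = -3
|a wedge b|^2 = (-1)^2 + 2^2 + (-3)^2
= 1 + 4 + 9
= 14


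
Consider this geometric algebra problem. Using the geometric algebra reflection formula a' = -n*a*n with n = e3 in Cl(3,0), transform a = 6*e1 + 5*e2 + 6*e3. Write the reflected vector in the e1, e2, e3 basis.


Reflection formula: a' = -n*a*n, with n = e3 (unit vector, n^2 = 1).
For reflection through hyperplane perp to e3:
The component along e3 flips sign, others stay.
a = (6, 5, 6)
a' = (6, 5, -6)
a' = 6*e1 + 5*e2 - 6*e3


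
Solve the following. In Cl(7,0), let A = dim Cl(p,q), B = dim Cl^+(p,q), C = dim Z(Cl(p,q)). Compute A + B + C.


n = 7 + 0 = 7
Total dim = 2^7 = 128
Even subalgebra dim = 2^6 = 64
n is odd, so center dim = 2
Sum = 128 + 64 + 2 = 194


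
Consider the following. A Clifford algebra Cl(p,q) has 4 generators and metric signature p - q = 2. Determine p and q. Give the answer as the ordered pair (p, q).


We need p + q = 4 and p - q = 2.
Adding: 2p = 4 + 2 = 6, so p = 3.
Then q = 4 - 3 = 1.
(p, q) = (3, 1)


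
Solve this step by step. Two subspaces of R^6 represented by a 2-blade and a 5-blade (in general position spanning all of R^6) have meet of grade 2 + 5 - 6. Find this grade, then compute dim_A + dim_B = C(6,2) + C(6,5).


Meet grade = grade(A) + grade(B) - n
= 2 + 5 - 6 = 1
C(6,2) = 15
C(6,5) = 6
dim_A + dim_B = 15 + 6 = 21


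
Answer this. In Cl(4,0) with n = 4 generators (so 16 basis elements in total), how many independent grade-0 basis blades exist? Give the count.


Number of grade-k basis blades in Cl(p,q) with n = p + q is C(n, k).
n = 4 + 0 = 4
C(4, 0) = 4! / (0! * 4!)
= 24 / (1 * 24)
= 1


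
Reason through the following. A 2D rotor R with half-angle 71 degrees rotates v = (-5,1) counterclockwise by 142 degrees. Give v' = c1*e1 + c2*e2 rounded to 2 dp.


Rotor R = cos(71deg) - sin(71deg)*e12
Rotation angle theta = 2 * 71 = 142 degrees
v' = R*v*~R rotates v by theta.
cos(142deg) = -0.7880, sin(142deg) = 0.6157
v'_1 = -5*cos(142deg) - 1*sin(142deg)
= -5*(-0.7880) - 1*0.6157
= 3.32
v'_2 = -5*sin(142deg) + 1*cos(142deg)
= -5*0.6157 + 1*(-0.7880)
= -3.87
v' = 3.32*e1 - 3.87*e2


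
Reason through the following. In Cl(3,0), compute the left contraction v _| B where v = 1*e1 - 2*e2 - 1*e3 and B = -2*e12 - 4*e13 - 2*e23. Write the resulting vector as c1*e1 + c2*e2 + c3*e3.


Left contraction v _| B = <vB>_1 (grade-1 part of the geometric product vB).
Using e1_|e12 = e2, e2_|e12 = -e1, e1_|e13 = e3, e3_|e13 = -e1, e2_|e23 = e3, e3_|e23 = -e2:
e1 coeff: -v2*b12 - v3*b13 = -(-2)*(-2) - (-1)*(-4) = -8
e2 coeff: v1*b12 - v3*b23 = (1)*(-2) - (-1)*(-2) = -4
e3 coeff: v1*b13 + v2*b23 = (1)*(-4) + (-2)*(-2) = 0
v _| B = -8*e1 - 4*e2 + 0*e3


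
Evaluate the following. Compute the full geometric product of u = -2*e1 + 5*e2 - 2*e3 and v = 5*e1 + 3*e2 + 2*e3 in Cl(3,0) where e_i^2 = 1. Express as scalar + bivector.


In Cl(3,0): e_i^2 = 1, e_ie_j = -e_je_i for i != j.
Scalar part = u . v = (-2)*5 + 5*3 + (-2)*2
= -10 + 15 + (-4) = 1
e12 coeff = (-2)*3 - 5*5 = -6 - 25 = -31
e13 coeff = (-2)*2 - (-2)*5 = -4 - (-10) = 6
e23 coeff = 5*2 - (-2)*3 = 10 - (-6) = 16
uv = 1 - 31*e12 + 6*e13 + 16*e23


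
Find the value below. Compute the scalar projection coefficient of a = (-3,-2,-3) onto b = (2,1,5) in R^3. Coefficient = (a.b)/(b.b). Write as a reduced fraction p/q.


Projection coefficient = (a . b) / (b . b)
a . b = (-3)*2 + (-2)*1 + (-3)*5
= -6 + (-2) + (-15) = -23
b . b = 2^2 + 1^2 + 5^2
= 4 + 1 + 25 = 30
Coefficient = -23/30
In lowest terms: -23/30


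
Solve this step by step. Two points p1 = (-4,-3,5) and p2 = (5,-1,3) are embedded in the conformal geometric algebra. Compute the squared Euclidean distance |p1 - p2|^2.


p1 - p2 = (-9, -2, 2)
|p1 - p2|^2 = (-9)^2 + (-2)^2 + 2^2
= 81 + 4 + 4
= 89


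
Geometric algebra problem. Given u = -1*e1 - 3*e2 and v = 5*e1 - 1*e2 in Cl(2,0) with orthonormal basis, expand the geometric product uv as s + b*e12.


Expand: (-1*e1 - 3*e2)(5*e1 - 1*e2)
= (-1)*5*e1e1 + (-1)*(-1)*e1e2 + (-3)*5*e2e1 + (-3)*(-1)*e2e2
Using e1^2 = e2^2 = 1, e2e1 = -e1e2:
Scalar part s = (-1)*5 + (-3)*(-1) = -5 + 3 = -2
Bivector part b = (-1)*(-1) - (-3)*5 = 1 - (-15) = 16
uv = -2 + 16*e12


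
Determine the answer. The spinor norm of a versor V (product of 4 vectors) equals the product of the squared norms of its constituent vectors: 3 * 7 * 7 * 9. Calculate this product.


Spinor norm N(V) = |v1|^2 * |v2|^2 * ... * |v4|^2
= 3 * 7 * 7 * 9
Running product: 3, 21, 147, 1323
N(V) = 1323


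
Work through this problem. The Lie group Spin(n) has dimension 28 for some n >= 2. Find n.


dim Spin(n) = dim so(n) = n(n-1)/2.
Solve n(n-1)/2 = 28, i.e. n^2 - n - 56 = 0.
Discriminant = 1 + 8*28 = 225
n = (1 + sqrt(225))/2 = (1 + 15)/2 = 8


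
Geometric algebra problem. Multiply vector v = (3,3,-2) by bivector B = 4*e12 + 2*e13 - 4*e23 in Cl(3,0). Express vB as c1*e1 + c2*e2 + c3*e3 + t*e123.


vB has grade-1 (vector) and grade-3 (trivector) parts: vB = (v _| B) + (v ^ B).
Vector part <vB>_1:
  e1: -v2*b12 - v3*b13 = -(3)*(4) - (-2)*(2) = -8
  e2: v1*b12 - v3*b23 = (3)*(4) - (-2)*(-4) = 4
  e3: v1*b13 + v2*b23 = (3)*(2) + (3)*(-4) = -6
Trivector part <vB>_3:
  e123: v1*b23 - v2*b13 + v3*b12 = (3)*(-4) - (3)*(2) + (-2)*(4) = -26
vB = -8*e1 + 4*e2 - 6*e3 - 26*e123


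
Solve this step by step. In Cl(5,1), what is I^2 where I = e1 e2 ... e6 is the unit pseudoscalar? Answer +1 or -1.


The pseudoscalar I = e1...e_n (product of all n generators) of Cl(p,q) satisfies I^2 = (-1)^(q + n(n-1)/2).
p = 5, q = 1, n = p + q = 6
n(n-1)/2 = 6 * 5 / 2 = 15
Exponent = q + n(n-1)/2 = 1 + 15 = 16
I^2 = (-1)^16 = +1


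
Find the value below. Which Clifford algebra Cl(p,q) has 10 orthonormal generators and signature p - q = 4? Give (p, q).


We need p + q = 10 and p - q = 4.
Adding: 2p = 10 + 4 = 14, so p = 7.
Then q = 10 - 7 = 3.
(p, q) = (7, 3)


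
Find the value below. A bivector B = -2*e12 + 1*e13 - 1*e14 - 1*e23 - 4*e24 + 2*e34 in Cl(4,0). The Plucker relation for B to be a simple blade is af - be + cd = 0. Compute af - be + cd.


Plucker relation: af - be + cd
a*f = (-2)*2 = -4
b*e = 1*(-4) = -4
c*d = (-1)*(-1) = 1
af - be + cd = -4 - (-4) + 1
= 1


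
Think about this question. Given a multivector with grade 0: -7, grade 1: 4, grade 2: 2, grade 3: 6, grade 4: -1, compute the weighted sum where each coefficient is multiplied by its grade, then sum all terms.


Grade-weighted sum = sum of grade_k * coefficient_k
0*(-7) = 0
1*4 = 4
2*2 = 4
3*6 = 18
4*(-1) = -4
Total = 0 + 4 + 4 + 18 + (-4) = 22


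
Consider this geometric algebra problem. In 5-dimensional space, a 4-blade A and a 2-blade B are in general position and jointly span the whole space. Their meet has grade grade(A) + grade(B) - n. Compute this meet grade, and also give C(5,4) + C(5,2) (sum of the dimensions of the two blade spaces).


Meet grade = grade(A) + grade(B) - n
= 4 + 2 - 5 = 1
C(5,4) = 5
C(5,2) = 10
dim_A + dim_B = 5 + 10 = 15


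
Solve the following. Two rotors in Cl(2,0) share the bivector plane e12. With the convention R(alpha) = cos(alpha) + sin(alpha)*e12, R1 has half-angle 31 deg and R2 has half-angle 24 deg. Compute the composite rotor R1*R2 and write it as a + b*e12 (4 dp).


Same-plane rotors commute and their half-angles add:
R1*R2 = cos(a1 + a2) + sin(a1 + a2)*e12.
a1 + a2 = 31 + 24 = 55 deg
cos(55 deg) = 0.5736
sin(55 deg) = 0.8192
R1*R2 = 0.5736 + 0.8192*e12


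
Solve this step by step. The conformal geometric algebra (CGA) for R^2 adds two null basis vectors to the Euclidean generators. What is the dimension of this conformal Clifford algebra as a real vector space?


The conformal model of R^2 uses Cl(3,1): the 2 Euclidean generators plus two extra orthogonal generators e+ (e+^2 = +1) and e- (e-^2 = -1), from which the null vectors e0, einf are built.
Number of generators m = 2 + 2 = 4.
dim Cl(p,q) = 2^m = 2^4 = 16


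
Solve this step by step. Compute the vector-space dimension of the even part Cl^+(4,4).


Even subalgebra dimension = 2^(n-1)
n = 4 + 4 = 8
2^(8 - 1) = 2^7 = 128
Verification: sum of C(8,k) for even k = 1 + 28 + 70 + 28 + 1 = 128
Result = 128


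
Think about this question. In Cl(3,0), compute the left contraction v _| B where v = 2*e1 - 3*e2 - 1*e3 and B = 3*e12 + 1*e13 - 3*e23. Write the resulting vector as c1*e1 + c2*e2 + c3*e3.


Left contraction v _| B = <vB>_1 (grade-1 part of the geometric product vB).
Using e1_|e12 = e2, e2_|e12 = -e1, e1_|e13 = e3, e3_|e13 = -e1, e2_|e23 = e3, e3_|e23 = -e2:
e1 coeff: -v2*b12 - v3*b13 = -(-3)*(3) - (-1)*(1) = 10
e2 coeff: v1*b12 - v3*b23 = (2)*(3) - (-1)*(-3) = 3
e3 coeff: v1*b13 + v2*b23 = (2)*(1) + (-3)*(-3) = 11
v _| B = 10*e1 + 3*e2 + 11*e3


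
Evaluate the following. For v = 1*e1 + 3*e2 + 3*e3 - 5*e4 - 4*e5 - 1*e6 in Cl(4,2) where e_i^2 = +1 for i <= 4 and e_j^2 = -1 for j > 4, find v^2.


v^2 = sum of c_i^2 * e_i^2
Positive signature terms (e_i^2 = +1): 1^2 + 3^2 + 3^2 + (-5)^2 = 44
Negative signature terms (e_j^2 = -1): (-4)^2 + (-1)^2 = 17
v^2 = 44 - 17 = 27


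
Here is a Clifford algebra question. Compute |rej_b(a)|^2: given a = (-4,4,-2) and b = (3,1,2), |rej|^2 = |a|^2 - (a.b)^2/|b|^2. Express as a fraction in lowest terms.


|a|^2 = (-4)^2 + 4^2 + (-2)^2 = 36
|b|^2 = 3^2 + 1^2 + 2^2 = 14
a . b = (-4)*3 + 4*1 + (-2)*2 = -12
(a.b)^2 = (-12)^2 = 144
|rej|^2 = 36 - 144/14
= (504 - 144)/14
= 360/14
In lowest terms: 180/7


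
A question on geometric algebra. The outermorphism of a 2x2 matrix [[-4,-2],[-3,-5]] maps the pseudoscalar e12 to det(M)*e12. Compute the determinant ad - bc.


The outermorphism of a linear map f sends e1^e2 to f(e1)^f(e2).
f(e1) = -4*e1 - 3*e2
f(e2) = -2*e1 - 5*e2
f(e1) ^ f(e2) = (-4*e1 - 3*e2) ^ (-2*e1 - 5*e2)
= (-4)*(-5)*e12 + (-3)*(-2)*e21
= (20 - 6)*e12
= 14*e12
Coefficient = 14


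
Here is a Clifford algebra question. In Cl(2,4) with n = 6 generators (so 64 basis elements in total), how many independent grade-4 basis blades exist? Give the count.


Number of grade-k basis blades in Cl(p,q) with n = p + q is C(n, k).
n = 2 + 4 = 6
C(6, 4) = 6! / (4! * 2!)
= 720 / (24 * 2)
= 15


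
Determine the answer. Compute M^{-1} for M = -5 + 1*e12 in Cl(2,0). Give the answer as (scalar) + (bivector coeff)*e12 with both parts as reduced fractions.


M = -5 + 1*e12, where e12^2 = -1.
Since M commutes with its reverse ~M = a - b*e12, M * ~M = a^2 - b^2*e12^2 = a^2 + b^2.
So M^{-1} = ~M / (a^2 + b^2) = (a - b*e12)/(a^2 + b^2).
a^2 + b^2 = 25 + 1 = 26
Scalar part = -5/26 = -5/26
Bivector coeff = -1/26 = -1/26
M^{-1} = -5/26 - 1/26*e12


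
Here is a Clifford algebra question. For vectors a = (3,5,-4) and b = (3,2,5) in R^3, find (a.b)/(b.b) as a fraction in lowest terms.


Projection coefficient = (a . b) / (b . b)
a . b = 3*3 + 5*2 + (-4)*5
= 9 + 10 + (-20) = -1
b . b = 3^2 + 2^2 + 5^2
= 9 + 4 + 25 = 38
Coefficient = -1/38
In lowest terms: -1/38


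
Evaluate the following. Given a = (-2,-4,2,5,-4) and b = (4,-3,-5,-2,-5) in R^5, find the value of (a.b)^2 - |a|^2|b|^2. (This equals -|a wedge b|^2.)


a . b = (-2)*4 + (-4)*(-3) + 2*(-5) + 5*(-2) + (-4)*(-5)
= -8 + 12 + (-10) + (-10) + 20 = 4
|a|^2 = (-2)^2 + (-4)^2 + 2^2 + 5^2 + (-4)^2 = 65
|b|^2 = 4^2 + (-3)^2 + (-5)^2 + (-2)^2 + (-5)^2 = 79
(a.b)^2 = 4^2 = 16
|a|^2 * |b|^2 = 65 * 79 = 5135
Result = 16 - 5135 = -5119


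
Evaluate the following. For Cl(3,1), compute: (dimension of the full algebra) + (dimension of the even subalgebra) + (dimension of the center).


n = 3 + 1 = 4
Total dim = 2^4 = 16
Even subalgebra dim = 2^3 = 8
n is even, so center dim = 1
Sum = 16 + 8 + 1 = 25


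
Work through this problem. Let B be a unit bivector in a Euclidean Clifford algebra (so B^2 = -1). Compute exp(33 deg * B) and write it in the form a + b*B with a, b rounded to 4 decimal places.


For a unit bivector B with B^2 = -1, the exponential series gives
e^(theta*B) = cos(theta) + sin(theta)*B (the GA analogue of Euler's formula).
theta = 33 degrees = 0.575959 rad
cos(33 deg) = 0.8387
sin(33 deg) = 0.5446
exp(theta*B) = 0.8387 + 0.5446*B


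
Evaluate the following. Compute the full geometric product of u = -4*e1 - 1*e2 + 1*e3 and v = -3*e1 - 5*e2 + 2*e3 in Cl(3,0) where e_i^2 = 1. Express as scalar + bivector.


In Cl(3,0): e_i^2 = 1, e_ie_j = -e_je_i for i != j.
Scalar part = u . v = (-4)*(-3) + (-1)*(-5) + 1*2
= 12 + 5 + 2 = 19
e12 coeff = (-4)*(-5) - (-1)*(-3) = 20 - 3 = 17
e13 coeff = (-4)*2 - 1*(-3) = -8 - (-3) = -5
e23 coeff = (-1)*2 - 1*(-5) = -2 - (-5) = 3
uv = 19 + 17*e12 - 5*e13 + 3*e23


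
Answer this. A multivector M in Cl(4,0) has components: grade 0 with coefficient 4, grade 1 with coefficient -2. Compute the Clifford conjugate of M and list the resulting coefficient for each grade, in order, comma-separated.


Clifford conjugate sign for grade k: (-1)^(k(k+1)/2)
Grade 0: (-1)^(0*1/2) = (-1)^0 = 1, coeff 4 -> 4
Grade 1: (-1)^(1*2/2) = (-1)^1 = -1, coeff -2 -> 2
Conjugated coefficients: 4, 2


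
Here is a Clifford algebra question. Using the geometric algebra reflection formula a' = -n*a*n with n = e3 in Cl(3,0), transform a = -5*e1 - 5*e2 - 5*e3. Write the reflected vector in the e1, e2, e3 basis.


Reflection formula: a' = -n*a*n, with n = e3 (unit vector, n^2 = 1).
For reflection through hyperplane perp to e3:
The component along e3 flips sign, others stay.
a = (-5, -5, -5)
a' = (-5, -5, 5)
a' = -5*e1 - 5*e2 + 5*e3


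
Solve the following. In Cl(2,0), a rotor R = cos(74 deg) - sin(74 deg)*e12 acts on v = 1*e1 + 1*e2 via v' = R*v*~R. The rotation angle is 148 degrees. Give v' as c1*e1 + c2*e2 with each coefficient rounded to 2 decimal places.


Rotor R = cos(74deg) - sin(74deg)*e12
Rotation angle theta = 2 * 74 = 148 degrees
v' = R*v*~R rotates v by theta.
cos(148deg) = -0.8480, sin(148deg) = 0.5299
v'_1 = 1*cos(148deg) - 1*sin(148deg)
= 1*(-0.8480) - 1*0.5299
= -1.38
v'_2 = 1*sin(148deg) + 1*cos(148deg)
= 1*0.5299 + 1*(-0.8480)
= -0.32
v' = -1.38*e1 - 0.32*e2


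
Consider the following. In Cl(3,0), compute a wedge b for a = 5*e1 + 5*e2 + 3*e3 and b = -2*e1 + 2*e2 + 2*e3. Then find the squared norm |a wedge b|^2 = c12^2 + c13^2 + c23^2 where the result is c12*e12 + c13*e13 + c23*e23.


a wedge b = (a1*b2 - a2*b1)*e12 + (a1*b3 - a3*b1)*e13 + (a2*b3 - a3*b2)*e23
e12 coeff: 5*2 - 5*(-2) = 10 - (-10) = 20
e13 coeff: 5*2 - 3*(-2) = 10 - (-6) = 16
e23 coeff: 5*2 - 3*2 = 10 - 6 = 4
|a wedge b|^2 = 20^2 + 16^2 + 4^2
= 400 + 256 + 16
= 672


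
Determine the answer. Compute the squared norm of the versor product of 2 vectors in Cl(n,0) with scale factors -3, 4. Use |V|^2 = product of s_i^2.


Each vector v_i has |v_i|^2 = s_i^2
Squared scales: (-3)^2 = 9, 4^2 = 16
|V|^2 = 9 * 16
= 144


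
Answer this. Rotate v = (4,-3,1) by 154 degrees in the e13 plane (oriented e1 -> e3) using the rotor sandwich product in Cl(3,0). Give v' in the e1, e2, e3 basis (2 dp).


Rotor R = cos(77deg) - sin(77deg)*e13
Rotation angle theta = 2 * 77 = 154 degrees in the e13 plane (e1 -> e3).
The component perpendicular to the plane (e2) is invariant: v'_2 = v2 = -3.00
cos(154deg) = -0.8988, sin(154deg) = 0.4384
v'_1 = v1*cos(theta) - v3*sin(theta) = 4*(-0.8988) - 1*0.4384 = -4.03
v'_3 = v1*sin(theta) + v3*cos(theta) = 4*0.4384 + 1*(-0.8988) = 0.85
v' = -4.03*e1 - 3.00*e2 + 0.85*e3


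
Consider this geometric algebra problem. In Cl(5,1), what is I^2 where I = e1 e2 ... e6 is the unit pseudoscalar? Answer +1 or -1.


The pseudoscalar I = e1...e_n (product of all n generators) of Cl(p,q) satisfies I^2 = (-1)^(q + n(n-1)/2).
p = 5, q = 1, n = p + q = 6
n(n-1)/2 = 6 * 5 / 2 = 15
Exponent = q + n(n-1)/2 = 1 + 15 = 16
I^2 = (-1)^16 = +1


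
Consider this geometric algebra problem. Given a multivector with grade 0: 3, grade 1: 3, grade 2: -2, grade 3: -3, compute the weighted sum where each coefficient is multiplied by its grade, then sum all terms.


Grade-weighted sum = sum of grade_k * coefficient_k
0*3 = 0
1*3 = 3
2*(-2) = -4
3*(-3) = -9
Total = 0 + 3 + (-4) + (-9) = -10


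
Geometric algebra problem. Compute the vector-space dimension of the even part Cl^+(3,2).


Even subalgebra dimension = 2^(n-1)
n = 3 + 2 = 5
2^(5 - 1) = 2^4 = 16
Verification: sum of C(5,k) for even k = 1 + 10 + 5 = 16
Result = 16


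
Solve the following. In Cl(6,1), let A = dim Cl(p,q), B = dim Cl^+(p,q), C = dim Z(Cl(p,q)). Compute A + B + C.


n = 6 + 1 = 7
Total dim = 2^7 = 128
Even subalgebra dim = 2^6 = 64
n is odd, so center dim = 2
Sum = 128 + 64 + 2 = 194


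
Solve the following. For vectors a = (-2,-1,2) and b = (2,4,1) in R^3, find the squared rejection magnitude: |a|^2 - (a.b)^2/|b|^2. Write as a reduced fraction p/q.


|a|^2 = (-2)^2 + (-1)^2 + 2^2 = 9
|b|^2 = 2^2 + 4^2 + 1^2 = 21
a . b = (-2)*2 + (-1)*4 + 2*1 = -6
(a.b)^2 = (-6)^2 = 36
|rej|^2 = 9 - 36/21
= (189 - 36)/21
= 153/21
In lowest terms: 51/7


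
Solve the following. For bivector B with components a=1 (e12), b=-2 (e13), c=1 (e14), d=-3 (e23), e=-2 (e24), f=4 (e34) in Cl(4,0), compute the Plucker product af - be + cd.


Plucker relation: af - be + cd
a*f = 1*4 = 4
b*e = (-2)*(-2) = 4
c*d = 1*(-3) = -3
af - be + cd = 4 - 4 + (-3)
= -3


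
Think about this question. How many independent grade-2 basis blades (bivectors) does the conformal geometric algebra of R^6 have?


The conformal model of R^6 uses Cl(7,1) with m = 6 + 2 = 8 generators.
Number of grade-2 blades = C(m, 2) = C(8, 2)
= 8*7/2 = 28


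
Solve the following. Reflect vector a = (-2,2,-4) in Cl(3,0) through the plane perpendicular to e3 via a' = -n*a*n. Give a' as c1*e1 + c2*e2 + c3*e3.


Reflection formula: a' = -n*a*n, with n = e3 (unit vector, n^2 = 1).
For reflection through hyperplane perp to e3:
The component along e3 flips sign, others stay.
a = (-2, 2, -4)
a' = (-2, 2, 4)
a' = -2*e1 + 2*e2 + 4*e3


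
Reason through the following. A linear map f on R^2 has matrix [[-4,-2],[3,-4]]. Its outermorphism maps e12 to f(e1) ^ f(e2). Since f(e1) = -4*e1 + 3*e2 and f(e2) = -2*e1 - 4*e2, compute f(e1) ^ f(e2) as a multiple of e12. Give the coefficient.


The outermorphism of a linear map f sends e1^e2 to f(e1)^f(e2).
f(e1) = -4*e1 + 3*e2
f(e2) = -2*e1 - 4*e2
f(e1) ^ f(e2) = (-4*e1 + 3*e2) ^ (-2*e1 - 4*e2)
= (-4)*(-4)*e12 + 3*(-2)*e21
= (16 - (-6))*e12
= 22*e12
Coefficient = 22


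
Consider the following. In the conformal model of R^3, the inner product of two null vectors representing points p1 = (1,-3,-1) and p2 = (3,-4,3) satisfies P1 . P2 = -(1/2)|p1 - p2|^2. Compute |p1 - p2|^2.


p1 - p2 = (-2, 1, -4)
|p1 - p2|^2 = (-2)^2 + 1^2 + (-4)^2
= 4 + 1 + 16
= 21


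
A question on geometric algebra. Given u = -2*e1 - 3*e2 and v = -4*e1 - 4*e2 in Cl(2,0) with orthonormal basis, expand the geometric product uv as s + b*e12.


Expand: (-2*e1 - 3*e2)(-4*e1 - 4*e2)
= (-2)*(-4)*e1e1 + (-2)*(-4)*e1e2 + (-3)*(-4)*e2e1 + (-3)*(-4)*e2e2
Using e1^2 = e2^2 = 1, e2e1 = -e1e2:
Scalar part s = (-2)*(-4) + (-3)*(-4) = 8 + 12 = 20
Bivector part b = (-2)*(-4) - (-3)*(-4) = 8 - 12 = -4
uv = 20 - 4*e12


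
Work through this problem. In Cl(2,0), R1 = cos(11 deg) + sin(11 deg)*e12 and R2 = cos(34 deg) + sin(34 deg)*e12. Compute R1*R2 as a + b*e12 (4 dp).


Same-plane rotors commute and their half-angles add:
R1*R2 = cos(a1 + a2) + sin(a1 + a2)*e12.
a1 + a2 = 11 + 34 = 45 deg
cos(45 deg) = 0.7071
sin(45 deg) = 0.7071
R1*R2 = 0.7071 + 0.7071*e12


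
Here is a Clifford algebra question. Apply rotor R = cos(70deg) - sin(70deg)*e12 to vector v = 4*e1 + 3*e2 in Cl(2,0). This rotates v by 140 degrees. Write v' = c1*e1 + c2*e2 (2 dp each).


Rotor R = cos(70deg) - sin(70deg)*e12
Rotation angle theta = 2 * 70 = 140 degrees
v' = R*v*~R rotates v by theta.
cos(140deg) = -0.7660, sin(140deg) = 0.6428
v'_1 = 4*cos(140deg) - 3*sin(140deg)
= 4*(-0.7660) - 3*0.6428
= -4.99
v'_2 = 4*sin(140deg) + 3*cos(140deg)
= 4*0.6428 + 3*(-0.7660)
= 0.27
v' = -4.99*e1 + 0.27*e2


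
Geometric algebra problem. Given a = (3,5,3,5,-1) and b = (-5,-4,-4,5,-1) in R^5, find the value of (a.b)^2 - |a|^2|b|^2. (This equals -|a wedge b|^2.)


a . b = 3*(-5) + 5*(-4) + 3*(-4) + 5*5 + (-1)*(-1)
= -15 + (-20) + (-12) + 25 + 1 = -21
|a|^2 = 3^2 + 5^2 + 3^2 + 5^2 + (-1)^2 = 69
|b|^2 = (-5)^2 + (-4)^2 + (-4)^2 + 5^2 + (-1)^2 = 83
(a.b)^2 = (-21)^2 = 441
|a|^2 * |b|^2 = 69 * 83 = 5727
Result = 441 - 5727 = -5286


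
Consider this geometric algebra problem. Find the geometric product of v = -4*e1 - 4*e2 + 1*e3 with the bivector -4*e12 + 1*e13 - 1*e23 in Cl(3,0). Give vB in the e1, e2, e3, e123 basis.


vB has grade-1 (vector) and grade-3 (trivector) parts: vB = (v _| B) + (v ^ B).
Vector part <vB>_1:
  e1: -v2*b12 - v3*b13 = -(-4)*(-4) - (1)*(1) = -17
  e2: v1*b12 - v3*b23 = (-4)*(-4) - (1)*(-1) = 17
  e3: v1*b13 + v2*b23 = (-4)*(1) + (-4)*(-1) = 0
Trivector part <vB>_3:
  e123: v1*b23 - v2*b13 + v3*b12 = (-4)*(-1) - (-4)*(1) + (1)*(-4) = 4
vB = -17*e1 + 17*e2 + 0*e3 + 4*e123


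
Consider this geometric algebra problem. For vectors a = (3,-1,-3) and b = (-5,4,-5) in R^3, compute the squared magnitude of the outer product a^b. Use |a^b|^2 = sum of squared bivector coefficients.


a wedge b = (a1*b2 - a2*b1)*e12 + (a1*b3 - a3*b1)*e13 + (a2*b3 - a3*b2)*e23
e12 coeff: 3*4 - (-1)*(-5) = 12 - 5 = 7
e13 coeff: 3*(-5) - (-3)*(-5) = -15 - 15 = -30
e23 coeff: (-1)*(-5) - (-3)*4 = 5 - (-12) = 17
|a wedge b|^2 = 7^2 + (-30)^2 + 17^2
= 49 + 900 + 289
= 1238


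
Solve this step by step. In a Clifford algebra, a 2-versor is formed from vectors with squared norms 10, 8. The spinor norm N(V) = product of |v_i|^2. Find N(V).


Spinor norm N(V) = |v1|^2 * |v2|^2 * ... * |v2|^2
= 10 * 8
Running product: 10, 80
N(V) = 80


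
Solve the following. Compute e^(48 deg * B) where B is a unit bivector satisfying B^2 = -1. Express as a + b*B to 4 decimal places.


For a unit bivector B with B^2 = -1, the exponential series gives
e^(theta*B) = cos(theta) + sin(theta)*B (the GA analogue of Euler's formula).
theta = 48 degrees = 0.837758 rad
cos(48 deg) = 0.6691
sin(48 deg) = 0.7431
exp(theta*B) = 0.6691 + 0.7431*B


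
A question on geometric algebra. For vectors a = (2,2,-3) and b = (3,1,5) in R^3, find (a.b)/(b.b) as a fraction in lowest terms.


Projection coefficient = (a . b) / (b . b)
a . b = 2*3 + 2*1 + (-3)*5
= 6 + 2 + (-15) = -7
b . b = 3^2 + 1^2 + 5^2
= 9 + 1 + 25 = 35
Coefficient = -7/35
In lowest terms: -1/5


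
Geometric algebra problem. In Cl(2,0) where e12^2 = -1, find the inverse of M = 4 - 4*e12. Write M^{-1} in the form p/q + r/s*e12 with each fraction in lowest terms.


M = 4 - 4*e12, where e12^2 = -1.
Since M commutes with its reverse ~M = a - b*e12, M * ~M = a^2 - b^2*e12^2 = a^2 + b^2.
So M^{-1} = ~M / (a^2 + b^2) = (a - b*e12)/(a^2 + b^2).
a^2 + b^2 = 16 + 16 = 32
Scalar part = 4/32 = 1/8
Bivector coeff = 4/32 = 1/8
M^{-1} = 1/8 + 1/8*e12


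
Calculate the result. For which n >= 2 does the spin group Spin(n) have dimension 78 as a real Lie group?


dim Spin(n) = dim so(n) = n(n-1)/2.
Solve n(n-1)/2 = 78, i.e. n^2 - n - 156 = 0.
Discriminant = 1 + 8*78 = 625
n = (1 + sqrt(625))/2 = (1 + 25)/2 = 13


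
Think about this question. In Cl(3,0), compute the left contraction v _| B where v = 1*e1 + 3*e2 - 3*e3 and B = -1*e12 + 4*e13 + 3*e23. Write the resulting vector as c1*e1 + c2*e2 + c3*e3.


Left contraction v _| B = <vB>_1 (grade-1 part of the geometric product vB).
Using e1_|e12 = e2, e2_|e12 = -e1, e1_|e13 = e3, e3_|e13 = -e1, e2_|e23 = e3, e3_|e23 = -e2:
e1 coeff: -v2*b12 - v3*b13 = -(3)*(-1) - (-3)*(4) = 15
e2 coeff: v1*b12 - v3*b23 = (1)*(-1) - (-3)*(3) = 8
e3 coeff: v1*b13 + v2*b23 = (1)*(4) + (3)*(3) = 13
v _| B = 15*e1 + 8*e2 + 13*e3


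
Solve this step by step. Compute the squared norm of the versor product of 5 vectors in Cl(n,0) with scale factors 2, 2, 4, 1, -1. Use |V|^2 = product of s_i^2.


Each vector v_i has |v_i|^2 = s_i^2
Squared scales: 2^2 = 4, 2^2 = 4, 4^2 = 16, 1^2 = 1, (-1)^2 = 1
|V|^2 = 4 * 4 * 16 * 1 * 1
= 256


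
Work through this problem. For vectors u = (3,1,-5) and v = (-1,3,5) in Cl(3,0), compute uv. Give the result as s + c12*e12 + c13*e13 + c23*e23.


In Cl(3,0): e_i^2 = 1, e_ie_j = -e_je_i for i != j.
Scalar part = u . v = 3*(-1) + 1*3 + (-5)*5
= -3 + 3 + (-25) = -25
e12 coeff = 3*3 - 1*(-1) = 9 - (-1) = 10
e13 coeff = 3*5 - (-5)*(-1) = 15 - 5 = 10
e23 coeff = 1*5 - (-5)*3 = 5 - (-15) = 20
uv = -25 + 10*e12 + 10*e13 + 20*e23


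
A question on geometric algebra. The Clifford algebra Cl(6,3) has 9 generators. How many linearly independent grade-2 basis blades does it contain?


Number of grade-k basis blades in Cl(p,q) with n = p + q is C(n, k).
n = 6 + 3 = 9
C(9, 2) = 9! / (2! * 7!)
= 362880 / (2 * 5040)
= 36


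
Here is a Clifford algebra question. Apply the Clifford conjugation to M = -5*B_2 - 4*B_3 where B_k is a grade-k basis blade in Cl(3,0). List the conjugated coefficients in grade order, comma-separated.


Clifford conjugate sign for grade k: (-1)^(k(k+1)/2)
Grade 2: (-1)^(2*3/2) = (-1)^3 = -1, coeff -5 -> 5
Grade 3: (-1)^(3*4/2) = (-1)^6 = 1, coeff -4 -> -4
Conjugated coefficients: 5, -4


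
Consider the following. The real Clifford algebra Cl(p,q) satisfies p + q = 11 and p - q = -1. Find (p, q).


We need p + q = 11 and p - q = -1.
Adding: 2p = 11 + (-1) = 10, so p = 5.
Then q = 11 - 5 = 6.
(p, q) = (5, 6)


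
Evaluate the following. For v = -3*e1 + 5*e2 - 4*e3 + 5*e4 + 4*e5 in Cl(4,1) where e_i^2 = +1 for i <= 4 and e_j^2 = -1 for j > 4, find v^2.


v^2 = sum of c_i^2 * e_i^2
Positive signature terms (e_i^2 = +1): (-3)^2 + 5^2 + (-4)^2 + 5^2 = 75
Negative signature terms (e_j^2 = -1): 4^2 = 16
v^2 = 75 - 16 = 59


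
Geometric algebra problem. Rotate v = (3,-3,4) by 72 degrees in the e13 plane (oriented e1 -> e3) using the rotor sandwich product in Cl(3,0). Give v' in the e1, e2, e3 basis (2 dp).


Rotor R = cos(36deg) - sin(36deg)*e13
Rotation angle theta = 2 * 36 = 72 degrees in the e13 plane (e1 -> e3).
The component perpendicular to the plane (e2) is invariant: v'_2 = v2 = -3.00
cos(72deg) = 0.3090, sin(72deg) = 0.9511
v'_1 = v1*cos(theta) - v3*sin(theta) = 3*0.3090 - 4*0.9511 = -2.88
v'_3 = v1*sin(theta) + v3*cos(theta) = 3*0.9511 + 4*0.3090 = 4.09
v' = -2.88*e1 - 3.00*e2 + 4.09*e3


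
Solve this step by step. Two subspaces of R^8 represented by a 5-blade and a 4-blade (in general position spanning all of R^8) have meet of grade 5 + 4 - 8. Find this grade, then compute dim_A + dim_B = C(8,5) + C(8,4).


Meet grade = grade(A) + grade(B) - n
= 5 + 4 - 8 = 1
C(8,5) = 56
C(8,4) = 70
dim_A + dim_B = 56 + 70 = 126


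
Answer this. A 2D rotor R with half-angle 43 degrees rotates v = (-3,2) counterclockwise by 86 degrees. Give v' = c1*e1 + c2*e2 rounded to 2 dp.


Rotor R = cos(43deg) - sin(43deg)*e12
Rotation angle theta = 2 * 43 = 86 degrees
v' = R*v*~R rotates v by theta.
cos(86deg) = 0.0698, sin(86deg) = 0.9976
v'_1 = -3*cos(86deg) - 2*sin(86deg)
= -3*0.0698 - 2*0.9976
= -2.20
v'_2 = -3*sin(86deg) + 2*cos(86deg)
= -3*0.9976 + 2*0.0698
= -2.85
v' = -2.20*e1 - 2.85*e2


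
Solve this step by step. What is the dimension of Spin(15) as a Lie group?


Spin(n) double-covers SO(n); both have Lie algebra so(n) of dimension n(n-1)/2.
n = 15
n(n-1) = 15 * 14 = 210
dim Spin(15) = 210/2 = 105


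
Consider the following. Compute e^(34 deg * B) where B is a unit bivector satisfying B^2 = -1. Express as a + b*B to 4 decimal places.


For a unit bivector B with B^2 = -1, the exponential series gives
e^(theta*B) = cos(theta) + sin(theta)*B (the GA analogue of Euler's formula).
theta = 34 degrees = 0.593412 rad
cos(34 deg) = 0.8290
sin(34 deg) = 0.5592
exp(theta*B) = 0.8290 + 0.5592*B


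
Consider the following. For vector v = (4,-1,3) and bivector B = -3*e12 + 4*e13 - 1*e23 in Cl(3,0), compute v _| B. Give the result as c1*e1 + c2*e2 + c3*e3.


Left contraction v _| B = <vB>_1 (grade-1 part of the geometric product vB).
Using e1_|e12 = e2, e2_|e12 = -e1, e1_|e13 = e3, e3_|e13 = -e1, e2_|e23 = e3, e3_|e23 = -e2:
e1 coeff: -v2*b12 - v3*b13 = -(-1)*(-3) - (3)*(4) = -15
e2 coeff: v1*b12 - v3*b23 = (4)*(-3) - (3)*(-1) = -9
e3 coeff: v1*b13 + v2*b23 = (4)*(4) + (-1)*(-1) = 17
v _| B = -15*e1 - 9*e2 + 17*e3


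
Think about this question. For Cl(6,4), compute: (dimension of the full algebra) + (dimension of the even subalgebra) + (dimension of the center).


n = 6 + 4 = 10
Total dim = 2^10 = 1024
Even subalgebra dim = 2^9 = 512
n is even, so center dim = 1
Sum = 1024 + 512 + 1 = 1537


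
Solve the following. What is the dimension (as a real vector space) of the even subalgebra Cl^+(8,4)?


Even subalgebra dimension = 2^(n-1)
n = 8 + 4 = 12
2^(12 - 1) = 2^11 = 2048
Verification: sum of C(12,k) for even k = 1 + 66 + 495 + 924 + 495 + 66 + 1 = 2048
Result = 2048


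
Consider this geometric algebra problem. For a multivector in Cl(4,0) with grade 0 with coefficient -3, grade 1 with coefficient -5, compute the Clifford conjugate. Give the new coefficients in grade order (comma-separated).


Clifford conjugate sign for grade k: (-1)^(k(k+1)/2)
Grade 0: (-1)^(0*1/2) = (-1)^0 = 1, coeff -3 -> -3
Grade 1: (-1)^(1*2/2) = (-1)^1 = -1, coeff -5 -> 5
Conjugated coefficients: -3, 5


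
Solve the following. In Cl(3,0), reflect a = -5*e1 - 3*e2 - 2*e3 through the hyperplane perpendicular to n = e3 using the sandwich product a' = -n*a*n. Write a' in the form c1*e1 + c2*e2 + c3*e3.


Reflection formula: a' = -n*a*n, with n = e3 (unit vector, n^2 = 1).
For reflection through hyperplane perp to e3:
The component along e3 flips sign, others stay.
a = (-5, -3, -2)
a' = (-5, -3, 2)
a' = -5*e1 - 3*e2 + 2*e3


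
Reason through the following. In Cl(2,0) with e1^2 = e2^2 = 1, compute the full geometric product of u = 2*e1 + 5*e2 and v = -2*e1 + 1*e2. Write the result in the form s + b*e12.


Expand: (2*e1 + 5*e2)(-2*e1 + 1*e2)
= 2*(-2)*e1e1 + 2*1*e1e2 + 5*(-2)*e2e1 + 5*1*e2e2
Using e1^2 = e2^2 = 1, e2e1 = -e1e2:
Scalar part s = 2*(-2) + 5*1 = -4 + 5 = 1
Bivector part b = 2*1 - 5*(-2) = 2 - (-10) = 12
uv = 1 + 12*e12


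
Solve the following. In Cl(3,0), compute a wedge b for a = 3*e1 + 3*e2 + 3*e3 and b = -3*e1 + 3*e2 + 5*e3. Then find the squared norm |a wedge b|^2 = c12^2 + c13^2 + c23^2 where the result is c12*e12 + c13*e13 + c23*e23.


a wedge b = (a1*b2 - a2*b1)*e12 + (a1*b3 - a3*b1)*e13 + (a2*b3 - a3*b2)*e23
e12 coeff: 3*3 - 3*(-3) = 9 - (-9) = 18
e13 coeff: 3*5 - 3*(-3) = 15 - (-9) = 24
e23 coeff: 3*5 - 3*3 = 15 - 9 = 6
|a wedge b|^2 = 18^2 + 24^2 + 6^2
= 324 + 576 + 36
= 936


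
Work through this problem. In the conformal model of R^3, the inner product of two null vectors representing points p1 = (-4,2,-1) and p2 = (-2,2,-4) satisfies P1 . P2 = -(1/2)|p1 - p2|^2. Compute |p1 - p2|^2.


p1 - p2 = (-2, 0, 3)
|p1 - p2|^2 = (-2)^2 + 0^2 + 3^2
= 4 + 0 + 9
= 13


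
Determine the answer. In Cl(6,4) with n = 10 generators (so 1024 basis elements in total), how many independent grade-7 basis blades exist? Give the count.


Number of grade-k basis blades in Cl(p,q) with n = p + q is C(n, k).
n = 6 + 4 = 10
C(10, 7) = 10! / (7! * 3!)
= 3628800 / (5040 * 6)
= 120


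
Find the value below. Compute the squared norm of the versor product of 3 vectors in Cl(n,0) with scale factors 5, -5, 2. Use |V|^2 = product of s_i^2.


Each vector v_i has |v_i|^2 = s_i^2
Squared scales: 5^2 = 25, (-5)^2 = 25, 2^2 = 4
|V|^2 = 25 * 25 * 4
= 2500


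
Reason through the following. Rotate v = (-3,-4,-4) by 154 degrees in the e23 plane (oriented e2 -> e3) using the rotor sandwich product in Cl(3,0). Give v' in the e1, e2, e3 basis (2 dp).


Rotor R = cos(77deg) - sin(77deg)*e23
Rotation angle theta = 2 * 77 = 154 degrees in the e23 plane (e2 -> e3).
The component perpendicular to the plane (e1) is invariant: v'_1 = v1 = -3.00
cos(154deg) = -0.8988, sin(154deg) = 0.4384
v'_2 = v2*cos(theta) - v3*sin(theta) = -4*(-0.8988) - (-4)*0.4384 = 5.35
v'_3 = v2*sin(theta) + v3*cos(theta) = -4*0.4384 + (-4)*(-0.8988) = 1.84
v' = -3.00*e1 + 5.35*e2 + 1.84*e3


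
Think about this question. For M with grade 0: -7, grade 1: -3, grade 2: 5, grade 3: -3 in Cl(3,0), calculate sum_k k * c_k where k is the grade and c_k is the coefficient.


Grade-weighted sum = sum of grade_k * coefficient_k
0*(-7) = 0
1*(-3) = -3
2*5 = 10
3*(-3) = -9
Total = 0 + (-3) + 10 + (-9) = -2


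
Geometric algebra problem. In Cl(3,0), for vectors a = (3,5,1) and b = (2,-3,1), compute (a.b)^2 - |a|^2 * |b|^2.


a . b = 3*2 + 5*(-3) + 1*1
= 6 + (-15) + 1 = -8
|a|^2 = 3^2 + 5^2 + 1^2 = 35
|b|^2 = 2^2 + (-3)^2 + 1^2 = 14
(a.b)^2 = (-8)^2 = 64
|a|^2 * |b|^2 = 35 * 14 = 490
Result = 64 - 490 = -426


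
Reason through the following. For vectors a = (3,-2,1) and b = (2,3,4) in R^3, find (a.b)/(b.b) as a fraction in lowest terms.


Projection coefficient = (a . b) / (b . b)
a . b = 3*2 + (-2)*3 + 1*4
= 6 + (-6) + 4 = 4
b . b = 2^2 + 3^2 + 4^2
= 4 + 9 + 16 = 29
Coefficient = 4/29
In lowest terms: 4/29


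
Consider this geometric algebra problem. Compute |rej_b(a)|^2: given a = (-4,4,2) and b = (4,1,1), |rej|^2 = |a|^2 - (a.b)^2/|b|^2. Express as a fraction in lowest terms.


|a|^2 = (-4)^2 + 4^2 + 2^2 = 36
|b|^2 = 4^2 + 1^2 + 1^2 = 18
a . b = (-4)*4 + 4*1 + 2*1 = -10
(a.b)^2 = (-10)^2 = 100
|rej|^2 = 36 - 100/18
= (648 - 100)/18
= 548/18
In lowest terms: 274/9


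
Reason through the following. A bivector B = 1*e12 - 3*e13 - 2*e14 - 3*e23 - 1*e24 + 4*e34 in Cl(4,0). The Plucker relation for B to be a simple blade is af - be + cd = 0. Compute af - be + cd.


Plucker relation: af - be + cd
a*f = 1*4 = 4
b*e = (-3)*(-1) = 3
c*d = (-2)*(-3) = 6
af - be + cd = 4 - 3 + 6
= 7


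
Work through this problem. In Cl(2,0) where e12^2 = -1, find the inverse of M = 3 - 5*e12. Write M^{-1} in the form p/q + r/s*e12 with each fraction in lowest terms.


M = 3 - 5*e12, where e12^2 = -1.
Since M commutes with its reverse ~M = a - b*e12, M * ~M = a^2 - b^2*e12^2 = a^2 + b^2.
So M^{-1} = ~M / (a^2 + b^2) = (a - b*e12)/(a^2 + b^2).
a^2 + b^2 = 9 + 25 = 34
Scalar part = 3/34 = 3/34
Bivector coeff = 5/34 = 5/34
M^{-1} = 3/34 + 5/34*e12


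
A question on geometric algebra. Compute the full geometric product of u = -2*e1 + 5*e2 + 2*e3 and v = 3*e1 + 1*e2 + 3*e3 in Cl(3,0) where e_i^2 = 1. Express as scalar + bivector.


In Cl(3,0): e_i^2 = 1, e_ie_j = -e_je_i for i != j.
Scalar part = u . v = (-2)*3 + 5*1 + 2*3
= -6 + 5 + 6 = 5
e12 coeff = (-2)*1 - 5*3 = -2 - 15 = -17
e13 coeff = (-2)*3 - 2*3 = -6 - 6 = -12
e23 coeff = 5*3 - 2*1 = 15 - 2 = 13
uv = 5 - 17*e12 - 12*e13 + 13*e23


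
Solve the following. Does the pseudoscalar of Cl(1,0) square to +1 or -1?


The pseudoscalar I = e1...e_n (product of all n generators) of Cl(p,q) satisfies I^2 = (-1)^(q + n(n-1)/2).
p = 1, q = 0, n = p + q = 1
n(n-1)/2 = 1 * 0 / 2 = 0
Exponent = q + n(n-1)/2 = 0 + 0 = 0
I^2 = (-1)^0 = +1


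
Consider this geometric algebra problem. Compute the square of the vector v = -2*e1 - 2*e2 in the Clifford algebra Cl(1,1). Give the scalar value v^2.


v^2 = sum of c_i^2 * e_i^2
Positive signature terms (e_i^2 = +1): (-2)^2 = 4
Negative signature terms (e_j^2 = -1): (-2)^2 = 4
v^2 = 4 - 4 = 0


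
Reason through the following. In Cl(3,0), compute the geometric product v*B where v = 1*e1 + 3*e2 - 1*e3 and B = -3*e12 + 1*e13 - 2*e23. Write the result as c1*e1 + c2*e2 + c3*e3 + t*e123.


vB has grade-1 (vector) and grade-3 (trivector) parts: vB = (v _| B) + (v ^ B).
Vector part <vB>_1:
  e1: -v2*b12 - v3*b13 = -(3)*(-3) - (-1)*(1) = 10
  e2: v1*b12 - v3*b23 = (1)*(-3) - (-1)*(-2) = -5
  e3: v1*b13 + v2*b23 = (1)*(1) + (3)*(-2) = -5
Trivector part <vB>_3:
  e123: v1*b23 - v2*b13 + v3*b12 = (1)*(-2) - (3)*(1) + (-1)*(-3) = -2
vB = 10*e1 - 5*e2 - 5*e3 - 2*e123


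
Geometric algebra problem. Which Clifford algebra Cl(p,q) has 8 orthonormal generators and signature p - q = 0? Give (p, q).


We need p + q = 8 and p - q = 0.
Adding: 2p = 8 + 0 = 8, so p = 4.
Then q = 8 - 4 = 4.
(p, q) = (4, 4)


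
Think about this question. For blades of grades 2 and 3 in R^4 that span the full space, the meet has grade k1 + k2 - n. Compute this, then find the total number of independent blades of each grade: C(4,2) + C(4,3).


Meet grade = grade(A) + grade(B) - n
= 2 + 3 - 4 = 1
C(4,2) = 6
C(4,3) = 4
dim_A + dim_B = 6 + 4 = 10


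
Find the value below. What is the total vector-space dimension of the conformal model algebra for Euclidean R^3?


The conformal model of R^3 uses Cl(4,1): the 3 Euclidean generators plus two extra orthogonal generators e+ (e+^2 = +1) and e- (e-^2 = -1), from which the null vectors e0, einf are built.
Number of generators m = 3 + 2 = 5.
dim Cl(p,q) = 2^m = 2^5 = 32


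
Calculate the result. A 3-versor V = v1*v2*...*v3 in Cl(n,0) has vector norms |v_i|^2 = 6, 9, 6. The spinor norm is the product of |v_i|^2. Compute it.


Spinor norm N(V) = |v1|^2 * |v2|^2 * ... * |v3|^2
= 6 * 9 * 6
Running product: 6, 54, 324
N(V) = 324


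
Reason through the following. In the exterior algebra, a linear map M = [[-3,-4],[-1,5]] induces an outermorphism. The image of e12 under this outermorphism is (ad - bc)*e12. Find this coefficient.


The outermorphism of a linear map f sends e1^e2 to f(e1)^f(e2).
f(e1) = -3*e1 - 1*e2
f(e2) = -4*e1 + 5*e2
f(e1) ^ f(e2) = (-3*e1 - 1*e2) ^ (-4*e1 + 5*e2)
= (-3)*5*e12 + (-1)*(-4)*e21
= (-15 - 4)*e12
= -19*e12
Coefficient = -19


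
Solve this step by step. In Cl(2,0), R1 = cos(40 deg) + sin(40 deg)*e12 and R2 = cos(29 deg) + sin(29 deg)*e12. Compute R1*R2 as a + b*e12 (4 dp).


Same-plane rotors commute and their half-angles add:
R1*R2 = cos(a1 + a2) + sin(a1 + a2)*e12.
a1 + a2 = 40 + 29 = 69 deg
cos(69 deg) = 0.3584
sin(69 deg) = 0.9336
R1*R2 = 0.3584 + 0.9336*e12


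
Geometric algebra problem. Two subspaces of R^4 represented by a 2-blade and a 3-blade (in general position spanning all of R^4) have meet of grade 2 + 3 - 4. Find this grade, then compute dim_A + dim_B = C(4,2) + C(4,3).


Meet grade = grade(A) + grade(B) - n
= 2 + 3 - 4 = 1
C(4,2) = 6
C(4,3) = 4
dim_A + dim_B = 6 + 4 = 10


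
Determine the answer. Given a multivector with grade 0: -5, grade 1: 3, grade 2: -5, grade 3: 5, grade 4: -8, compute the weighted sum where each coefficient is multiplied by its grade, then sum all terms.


Grade-weighted sum = sum of grade_k * coefficient_k
0*(-5) = 0
1*3 = 3
2*(-5) = -10
3*5 = 15
4*(-8) = -32
Total = 0 + 3 + (-10) + 15 + (-32) = -24


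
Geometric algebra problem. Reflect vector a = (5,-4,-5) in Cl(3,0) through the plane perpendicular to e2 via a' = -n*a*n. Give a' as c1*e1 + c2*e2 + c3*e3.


Reflection formula: a' = -n*a*n, with n = e2 (unit vector, n^2 = 1).
For reflection through hyperplane perp to e2:
The component along e2 flips sign, others stay.
a = (5, -4, -5)
a' = (5, 4, -5)
a' = 5*e1 + 4*e2 - 5*e3


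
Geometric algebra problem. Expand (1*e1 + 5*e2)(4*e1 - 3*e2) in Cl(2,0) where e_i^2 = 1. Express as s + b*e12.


Expand: (1*e1 + 5*e2)(4*e1 - 3*e2)
= 1*4*e1e1 + 1*(-3)*e1e2 + 5*4*e2e1 + 5*(-3)*e2e2
Using e1^2 = e2^2 = 1, e2e1 = -e1e2:
Scalar part s = 1*4 + 5*(-3) = 4 + (-15) = -11
Bivector part b = 1*(-3) - 5*4 = -3 - 20 = -23
uv = -11 - 23*e12


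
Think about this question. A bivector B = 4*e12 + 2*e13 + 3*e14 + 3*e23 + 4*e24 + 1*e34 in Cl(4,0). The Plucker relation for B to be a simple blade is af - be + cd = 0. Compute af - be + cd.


Plucker relation: af - be + cd
a*f = 4*1 = 4
b*e = 2*4 = 8
c*d = 3*3 = 9
af - be + cd = 4 - 8 + 9
= 5
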